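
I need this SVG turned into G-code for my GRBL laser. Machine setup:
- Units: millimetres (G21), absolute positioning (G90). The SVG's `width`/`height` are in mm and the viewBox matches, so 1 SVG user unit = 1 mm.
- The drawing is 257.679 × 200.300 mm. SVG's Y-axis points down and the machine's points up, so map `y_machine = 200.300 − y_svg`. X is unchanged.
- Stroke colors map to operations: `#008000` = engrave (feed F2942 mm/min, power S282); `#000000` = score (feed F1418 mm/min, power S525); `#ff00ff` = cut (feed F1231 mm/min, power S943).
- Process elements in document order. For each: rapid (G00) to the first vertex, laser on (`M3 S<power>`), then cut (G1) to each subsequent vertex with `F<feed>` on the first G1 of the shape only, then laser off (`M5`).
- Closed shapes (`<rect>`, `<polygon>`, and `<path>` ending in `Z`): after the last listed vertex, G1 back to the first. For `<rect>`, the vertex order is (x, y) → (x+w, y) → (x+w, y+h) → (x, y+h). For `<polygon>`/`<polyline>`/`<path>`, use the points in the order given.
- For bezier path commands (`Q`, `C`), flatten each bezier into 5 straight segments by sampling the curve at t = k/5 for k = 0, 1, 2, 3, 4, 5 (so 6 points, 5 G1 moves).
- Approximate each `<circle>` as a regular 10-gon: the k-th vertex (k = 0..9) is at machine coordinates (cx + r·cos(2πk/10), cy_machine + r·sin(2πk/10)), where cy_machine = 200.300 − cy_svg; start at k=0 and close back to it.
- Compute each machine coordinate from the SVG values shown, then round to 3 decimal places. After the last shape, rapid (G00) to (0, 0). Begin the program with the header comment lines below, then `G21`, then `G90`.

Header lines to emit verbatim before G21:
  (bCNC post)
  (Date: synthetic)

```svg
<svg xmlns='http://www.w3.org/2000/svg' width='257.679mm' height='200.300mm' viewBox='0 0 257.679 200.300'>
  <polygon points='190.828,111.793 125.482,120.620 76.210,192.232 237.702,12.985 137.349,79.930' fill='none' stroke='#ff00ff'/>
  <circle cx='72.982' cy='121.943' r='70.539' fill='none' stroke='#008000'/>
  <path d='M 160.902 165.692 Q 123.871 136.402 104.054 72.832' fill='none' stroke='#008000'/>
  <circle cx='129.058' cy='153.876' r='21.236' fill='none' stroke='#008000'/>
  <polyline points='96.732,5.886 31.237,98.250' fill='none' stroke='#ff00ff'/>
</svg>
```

Since the viewBox matches the mm dimensions, user units are millimetres directly. The only transform is the Y-flip y_m = 200.300 − y_svg.

Shape 1 is a closed polygon drawn with `<polygon>`. Its stroke #ff00ff means cut at S943, F1231. After flipping Y the toolpath is (190.828,88.507) → (125.482,79.680) → (76.210,8.068) → (237.702,187.315) → (137.349,120.370) → (190.828,88.507), returning to the start.

Shape 2 is a circle drawn with `<circle>`. Its stroke #008000 means engrave at S282, F2942. After flipping Y the toolpath is (143.521,78.357) → (130.049,119.819) → (94.780,145.444) → (51.184,145.444) → (15.915,119.819) → (2.443,78.357) → (15.915,36.895) → (51.184,11.270) → (94.780,11.270) → (130.049,36.895) → (143.521,78.357), returning to the start.

Shape 3 is a quadratic bezier drawn with `<path>`. Its stroke #008000 means engrave at S282, F2942. After flipping Y the toolpath is (160.902,34.608) → (146.778,47.695) → (134.031,63.525) → (122.662,82.097) → (112.669,103.411) → (104.054,127.468).

Shape 4 is a circle drawn with `<circle>`. Its stroke #008000 means engrave at S282, F2942. After flipping Y the toolpath is (150.294,46.424) → (146.238,58.906) → (135.620,66.621) → (122.496,66.621) → (111.878,58.906) → (107.822,46.424) → (111.878,33.942) → (122.496,26.227) → (135.620,26.227) → (146.238,33.942) → (150.294,46.424), returning to the start.

Shape 5 is a line segment drawn with `<polyline>`. Its stroke #ff00ff means cut at S943, F1231. After flipping Y the toolpath is (96.732,194.414) → (31.237,102.050).

(bCNC post)
(Date: synthetic)
G21
G90
G00 X190.828 Y88.507
M3 S943
G1 X125.482 Y79.680 F1231
G1 X76.210 Y8.068
G1 X237.702 Y187.315
G1 X137.349 Y120.370
G1 X190.828 Y88.507
M5
G00 X143.521 Y78.357
M3 S282
G1 X130.049 Y119.819 F2942
G1 X94.780 Y145.444
G1 X51.184 Y145.444
G1 X15.915 Y119.819
G1 X2.443 Y78.357
G1 X15.915 Y36.895
G1 X51.184 Y11.270
G1 X94.780 Y11.270
G1 X130.049 Y36.895
G1 X143.521 Y78.357
M5
G00 X160.902 Y34.608
M3 S282
G1 X146.778 Y47.695 F2942
G1 X134.031 Y63.525
G1 X122.662 Y82.097
G1 X112.669 Y103.411
G1 X104.054 Y127.468
M5
G00 X150.294 Y46.424
M3 S282
G1 X146.238 Y58.906 F2942
G1 X135.620 Y66.621
G1 X122.496 Y66.621
G1 X111.878 Y58.906
G1 X107.822 Y46.424
G1 X111.878 Y33.942
G1 X122.496 Y26.227
G1 X135.620 Y26.227
G1 X146.238 Y33.942
G1 X150.294 Y46.424
M5
G00 X96.732 Y194.414
M3 S943
G1 X31.237 Y102.050 F1231
M5
G00 X0.000 Y0.000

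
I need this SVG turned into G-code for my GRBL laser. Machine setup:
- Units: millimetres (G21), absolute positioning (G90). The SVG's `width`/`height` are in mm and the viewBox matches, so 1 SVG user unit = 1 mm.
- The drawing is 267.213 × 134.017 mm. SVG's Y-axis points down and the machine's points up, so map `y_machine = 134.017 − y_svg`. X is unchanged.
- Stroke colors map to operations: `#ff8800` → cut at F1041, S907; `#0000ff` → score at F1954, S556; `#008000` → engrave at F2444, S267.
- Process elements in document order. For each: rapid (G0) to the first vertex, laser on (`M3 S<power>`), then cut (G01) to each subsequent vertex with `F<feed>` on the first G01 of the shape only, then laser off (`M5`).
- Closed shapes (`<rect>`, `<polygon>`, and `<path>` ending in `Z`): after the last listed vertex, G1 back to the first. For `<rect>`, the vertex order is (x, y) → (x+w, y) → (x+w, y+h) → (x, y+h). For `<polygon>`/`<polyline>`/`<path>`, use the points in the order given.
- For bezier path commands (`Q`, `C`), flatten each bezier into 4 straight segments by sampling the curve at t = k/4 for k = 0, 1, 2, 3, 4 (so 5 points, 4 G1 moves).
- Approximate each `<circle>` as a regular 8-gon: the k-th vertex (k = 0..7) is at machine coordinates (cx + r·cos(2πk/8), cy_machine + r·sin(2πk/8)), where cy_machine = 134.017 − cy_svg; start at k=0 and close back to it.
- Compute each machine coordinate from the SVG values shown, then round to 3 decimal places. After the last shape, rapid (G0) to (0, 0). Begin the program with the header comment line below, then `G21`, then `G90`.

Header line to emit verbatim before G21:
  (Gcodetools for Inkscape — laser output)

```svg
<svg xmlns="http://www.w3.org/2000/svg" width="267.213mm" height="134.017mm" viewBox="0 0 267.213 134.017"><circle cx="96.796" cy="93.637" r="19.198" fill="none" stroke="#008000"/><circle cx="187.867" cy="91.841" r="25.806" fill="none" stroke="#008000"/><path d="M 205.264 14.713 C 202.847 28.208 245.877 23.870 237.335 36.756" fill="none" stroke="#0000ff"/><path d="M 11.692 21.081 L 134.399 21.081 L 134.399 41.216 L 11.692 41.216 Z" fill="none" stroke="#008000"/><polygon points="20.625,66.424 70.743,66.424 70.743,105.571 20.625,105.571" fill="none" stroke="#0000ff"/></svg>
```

(Gcodetools for Inkscape — laser output)
G21
G90
G0 X115.994 Y40.380
M3 S267
G01 X110.371 Y53.955 F2444
G01 X96.796 Y59.578
G01 X83.221 Y53.955
G01 X77.598 Y40.380
G01 X83.221 Y26.805
G01 X96.796 Y21.182
G01 X110.371 Y26.805
G01 X115.994 Y40.380
M5
G0 X213.673 Y42.176
M3 S267
G01 X206.115 Y60.424 F2444
G01 X187.867 Y67.982
G01 X169.619 Y60.424
G01 X162.061 Y42.176
G01 X169.619 Y23.928
G01 X187.867 Y16.370
G01 X206.115 Y23.928
G01 X213.673 Y42.176
M5
G0 X205.264 Y119.304
M3 S556
G01 X210.457 Y111.979 F1954
G01 X223.596 Y108.054
G01 X235.588 Y104.244
G01 X237.335 Y97.261
M5
G0 X11.692 Y112.936
M3 S267
G01 X134.399 Y112.936 F2444
G01 X134.399 Y92.801
G01 X11.692 Y92.801
G01 X11.692 Y112.936
M5
G0 X20.625 Y67.593
M3 S556
G01 X70.743 Y67.593 F1954
G01 X70.743 Y28.446
G01 X20.625 Y28.446
G01 X20.625 Y67.593
M5
G0 X0.000 Y0.000

viewBox `0 0 267.213 134.017` with mm width/height → 1 unit = 1 mm. Flip: y_m = 134.017 − y_svg.

**Shape 1** — `<circle>` circle, stroke `#008000` → engrave (S267, F2444). Machine vertices: (115.994,40.380) → (110.371,53.955) → (96.796,59.578) → (83.221,53.955) → (77.598,40.380) → (83.221,26.805) → (96.796,21.182) → (110.371,26.805) → (115.994,40.380). Closed: final G1 returns to the first vertex.

**Shape 2** — `<circle>` circle, stroke `#008000` → engrave (S267, F2444). Machine vertices: (213.673,42.176) → (206.115,60.424) → (187.867,67.982) → (169.619,60.424) → (162.061,42.176) → (169.619,23.928) → (187.867,16.370) → (206.115,23.928) → (213.673,42.176). Closed: final G1 returns to the first vertex.

**Shape 3** — `<path>` cubic bezier, stroke `#0000ff` → score (S556, F1954). Control points (SVG): P0=(205.264,14.713), P1=(202.847,28.208), P2=(245.877,23.870), P3=(237.335,36.756); sampled at t=k/4. Machine vertices: (205.264,119.304) → (210.457,111.979) → (223.596,108.054) → (235.588,104.244) → (237.335,97.261). Open path.

**Shape 4** — `<path>` rectangle, stroke `#008000` → engrave (S267, F2444). Machine vertices: (11.692,112.936) → (134.399,112.936) → (134.399,92.801) → (11.692,92.801) → (11.692,112.936). Closed: final G1 returns to the first vertex.

**Shape 5** — `<polygon>` rectangle, stroke `#0000ff` → score (S556, F1954). Machine vertices: (20.625,67.593) → (70.743,67.593) → (70.743,28.446) → (20.625,28.446) → (20.625,67.593). Closed: final G1 returns to the first vertex.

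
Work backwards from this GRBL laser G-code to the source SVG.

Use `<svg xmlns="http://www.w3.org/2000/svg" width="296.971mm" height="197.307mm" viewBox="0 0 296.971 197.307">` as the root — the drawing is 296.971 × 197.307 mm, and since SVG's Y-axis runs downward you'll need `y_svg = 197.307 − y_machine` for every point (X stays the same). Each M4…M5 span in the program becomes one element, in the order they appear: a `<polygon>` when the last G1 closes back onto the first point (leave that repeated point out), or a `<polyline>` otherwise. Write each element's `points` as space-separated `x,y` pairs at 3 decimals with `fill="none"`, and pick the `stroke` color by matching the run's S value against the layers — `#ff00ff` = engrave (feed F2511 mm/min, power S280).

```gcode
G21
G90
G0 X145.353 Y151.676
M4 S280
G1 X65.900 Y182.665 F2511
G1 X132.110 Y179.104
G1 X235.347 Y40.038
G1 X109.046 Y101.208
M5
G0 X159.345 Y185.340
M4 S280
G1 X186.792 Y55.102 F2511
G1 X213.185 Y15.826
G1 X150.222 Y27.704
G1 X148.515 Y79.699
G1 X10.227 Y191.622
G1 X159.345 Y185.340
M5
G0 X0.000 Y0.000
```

<svg xmlns="http://www.w3.org/2000/svg" width="296.971mm" height="197.307mm" viewBox="0 0 296.971 197.307">
  <polyline points="145.353,45.631 65.900,14.642 132.110,18.203 235.347,157.269 109.046,96.099" fill="none" stroke="#ff00ff"/>
  <polygon points="159.345,11.967 186.792,142.205 213.185,181.481 150.222,169.603 148.515,117.608 10.227,5.685" fill="none" stroke="#ff00ff"/>
</svg>

y_svg = 197.307 − y_m. Every run uses S280, so all elements get stroke `#ff00ff` (engrave).

[1] open run; points: 145.353,45.631 65.900,14.642 132.110,18.203 235.347,157.269 109.046,96.099

[2] closed run; points: 159.345,11.967 186.792,142.205 213.185,181.481 150.222,169.603 148.515,117.608 10.227,5.685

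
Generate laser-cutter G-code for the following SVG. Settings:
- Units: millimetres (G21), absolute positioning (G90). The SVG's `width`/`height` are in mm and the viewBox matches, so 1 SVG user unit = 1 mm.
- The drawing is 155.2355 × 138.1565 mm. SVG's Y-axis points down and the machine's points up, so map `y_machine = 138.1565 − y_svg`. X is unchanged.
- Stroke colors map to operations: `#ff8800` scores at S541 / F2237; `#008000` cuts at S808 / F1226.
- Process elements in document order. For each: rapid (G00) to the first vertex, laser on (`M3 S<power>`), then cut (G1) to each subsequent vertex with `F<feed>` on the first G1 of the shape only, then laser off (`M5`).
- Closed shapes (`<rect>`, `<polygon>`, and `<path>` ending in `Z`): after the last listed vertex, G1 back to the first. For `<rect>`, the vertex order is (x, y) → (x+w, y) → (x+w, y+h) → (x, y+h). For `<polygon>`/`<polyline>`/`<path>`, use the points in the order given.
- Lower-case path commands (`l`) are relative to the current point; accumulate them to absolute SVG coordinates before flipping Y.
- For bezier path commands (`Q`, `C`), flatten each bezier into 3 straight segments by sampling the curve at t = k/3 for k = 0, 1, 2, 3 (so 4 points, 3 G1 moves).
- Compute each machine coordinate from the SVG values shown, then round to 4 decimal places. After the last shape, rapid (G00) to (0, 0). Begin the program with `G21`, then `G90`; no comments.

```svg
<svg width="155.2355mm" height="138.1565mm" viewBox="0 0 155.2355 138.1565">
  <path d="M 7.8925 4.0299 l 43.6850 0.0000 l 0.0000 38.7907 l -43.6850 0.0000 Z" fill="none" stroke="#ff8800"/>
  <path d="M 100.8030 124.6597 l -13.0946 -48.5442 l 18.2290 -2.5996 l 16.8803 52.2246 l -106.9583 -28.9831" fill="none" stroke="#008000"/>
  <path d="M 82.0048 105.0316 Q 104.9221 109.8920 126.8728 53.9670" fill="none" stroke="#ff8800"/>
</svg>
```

G21
G90
G00 X7.8925 Y134.1266
M3 S541
G1 X51.5775 Y134.1266 F2237
G1 X51.5775 Y95.3359
G1 X7.8925 Y95.3359
G1 X7.8925 Y134.1266
M5
G00 X100.8030 Y13.4968
M3 S808
G1 X87.7084 Y62.0410 F1226
G1 X105.9374 Y64.6406
G1 X122.8177 Y12.4160
G1 X15.8594 Y41.3991
M5
G00 X82.0048 Y33.1249
M3 S541
G1 X97.1756 Y36.6386 F2237
G1 X112.1316 Y53.6601
G1 X126.8728 Y84.1895
M5
G00 X0.0000 Y0.0000

Since the viewBox matches the mm dimensions, user units are millimetres directly. The only transform is the Y-flip y_m = 138.1565 − y_svg.

Shape 1 is a rectangle drawn with `<path>`. Its stroke #ff8800 means score at S541, F2237. After flipping Y the toolpath is (7.8925,134.1266) → (51.5775,134.1266) → (51.5775,95.3359) → (7.8925,95.3359) → (7.8925,134.1266), returning to the start.

Shape 2 is a open polyline drawn with `<path>`. Its stroke #008000 means cut at S808, F1226. After flipping Y the toolpath is (100.8030,13.4968) → (87.7084,62.0410) → (105.9374,64.6406) → (122.8177,12.4160) → (15.8594,41.3991).

Shape 3 is a quadratic bezier drawn with `<path>`. Its stroke #ff8800 means score at S541, F2237. After flipping Y the toolpath is (82.0048,33.1249) → (97.1756,36.6386) → (112.1316,53.6601) → (126.8728,84.1895).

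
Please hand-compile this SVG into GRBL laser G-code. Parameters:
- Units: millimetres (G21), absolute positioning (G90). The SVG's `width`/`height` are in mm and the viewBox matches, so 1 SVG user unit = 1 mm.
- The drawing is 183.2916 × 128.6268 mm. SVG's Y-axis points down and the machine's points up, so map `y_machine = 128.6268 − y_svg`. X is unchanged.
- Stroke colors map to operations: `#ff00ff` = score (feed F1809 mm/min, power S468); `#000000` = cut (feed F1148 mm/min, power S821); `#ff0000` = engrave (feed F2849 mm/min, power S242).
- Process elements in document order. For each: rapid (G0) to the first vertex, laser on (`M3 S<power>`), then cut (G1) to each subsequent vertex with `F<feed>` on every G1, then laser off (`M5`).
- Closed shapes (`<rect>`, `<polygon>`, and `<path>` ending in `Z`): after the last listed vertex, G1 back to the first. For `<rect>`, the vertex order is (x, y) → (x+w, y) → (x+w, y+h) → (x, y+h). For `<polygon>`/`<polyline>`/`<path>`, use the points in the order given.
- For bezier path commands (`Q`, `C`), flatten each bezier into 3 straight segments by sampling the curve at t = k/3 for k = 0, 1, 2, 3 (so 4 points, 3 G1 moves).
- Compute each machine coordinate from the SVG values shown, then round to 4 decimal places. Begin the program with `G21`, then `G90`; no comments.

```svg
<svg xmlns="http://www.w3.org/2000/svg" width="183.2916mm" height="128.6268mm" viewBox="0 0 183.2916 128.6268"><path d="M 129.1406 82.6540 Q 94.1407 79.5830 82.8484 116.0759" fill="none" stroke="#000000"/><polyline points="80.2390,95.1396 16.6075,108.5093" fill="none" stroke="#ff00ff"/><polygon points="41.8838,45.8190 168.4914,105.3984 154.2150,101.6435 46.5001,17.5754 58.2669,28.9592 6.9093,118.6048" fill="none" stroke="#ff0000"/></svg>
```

viewBox `0 0 183.2916 128.6268` with mm width/height → 1 unit = 1 mm. Flip: y_m = 128.6268 − y_svg.

**Shape 1** — `<path>` quadratic bezier, stroke `#000000` → cut (S821, F1148). Control points (SVG): P0=(129.1406,82.6540), P1=(94.1407,79.5830), P2=(82.8484,116.0759); sampled at t=k/3. Machine vertices: (129.1406,45.9728) → (108.4415,43.6241) → (93.0108,32.4835) → (82.8484,12.5509). Open path.

**Shape 2** — `<polyline>` line segment, stroke `#ff00ff` → score (S468, F1809). Machine vertices: (80.2390,33.4872) → (16.6075,20.1175). Open path.

**Shape 3** — `<polygon>` closed polygon, stroke `#ff0000` → engrave (S242, F2849). Machine vertices: (41.8838,82.8078) → (168.4914,23.2284) → (154.2150,26.9833) → (46.5001,111.0514) → (58.2669,99.6676) → (6.9093,10.0220) → (41.8838,82.8078). Closed: final G1 returns to the first vertex.

G21
G90
G0 X129.1406 Y45.9728
M3 S821
G1 X108.4415 Y43.6241 F1148
G1 X93.0108 Y32.4835 F1148
G1 X82.8484 Y12.5509 F1148
M5
G0 X80.2390 Y33.4872
M3 S468
G1 X16.6075 Y20.1175 F1809
M5
G0 X41.8838 Y82.8078
M3 S242
G1 X168.4914 Y23.2284 F2849
G1 X154.2150 Y26.9833 F2849
G1 X46.5001 Y111.0514 F2849
G1 X58.2669 Y99.6676 F2849
G1 X6.9093 Y10.0220 F2849
G1 X41.8838 Y82.8078 F2849
M5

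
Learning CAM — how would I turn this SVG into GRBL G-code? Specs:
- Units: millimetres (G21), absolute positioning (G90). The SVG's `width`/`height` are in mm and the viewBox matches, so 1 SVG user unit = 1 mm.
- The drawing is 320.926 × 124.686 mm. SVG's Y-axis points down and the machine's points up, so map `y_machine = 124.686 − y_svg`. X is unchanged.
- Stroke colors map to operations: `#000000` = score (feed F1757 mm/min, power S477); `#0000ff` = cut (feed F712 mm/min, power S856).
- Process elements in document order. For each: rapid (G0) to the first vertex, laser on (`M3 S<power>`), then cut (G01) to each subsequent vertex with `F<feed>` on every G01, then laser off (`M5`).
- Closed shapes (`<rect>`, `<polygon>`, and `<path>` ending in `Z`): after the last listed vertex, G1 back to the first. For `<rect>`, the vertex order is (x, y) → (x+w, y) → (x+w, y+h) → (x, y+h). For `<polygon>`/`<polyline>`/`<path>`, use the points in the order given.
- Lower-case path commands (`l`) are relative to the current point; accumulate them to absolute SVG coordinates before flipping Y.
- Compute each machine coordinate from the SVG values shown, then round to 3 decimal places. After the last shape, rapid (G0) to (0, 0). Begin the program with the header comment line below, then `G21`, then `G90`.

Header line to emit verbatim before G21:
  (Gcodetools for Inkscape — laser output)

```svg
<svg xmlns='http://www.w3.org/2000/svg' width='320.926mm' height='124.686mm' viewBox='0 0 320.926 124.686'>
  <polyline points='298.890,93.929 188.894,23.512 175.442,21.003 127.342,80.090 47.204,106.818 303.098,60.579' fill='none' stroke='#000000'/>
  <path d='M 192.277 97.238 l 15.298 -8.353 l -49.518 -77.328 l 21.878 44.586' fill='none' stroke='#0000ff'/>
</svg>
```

1 u = 1 mm; y_m = 124.686 − y.

[1] `<polyline>` open polyline, #000000→score S477 F1757: (298.890,30.757) → (188.894,101.174) → (175.442,103.683) → (127.342,44.596) → (47.204,17.868) → (303.098,64.107)

[2] `<path>` open polyline, #0000ff→cut S856 F712: (192.277,27.448) → (207.575,35.801) → (158.057,113.129) → (179.935,68.543)

(Gcodetools for Inkscape — laser output)
G21
G90
G0 X298.890 Y30.757
M3 S477
G01 X188.894 Y101.174 F1757
G01 X175.442 Y103.683 F1757
G01 X127.342 Y44.596 F1757
G01 X47.204 Y17.868 F1757
G01 X303.098 Y64.107 F1757
M5
G0 X192.277 Y27.448
M3 S856
G01 X207.575 Y35.801 F712
G01 X158.057 Y113.129 F712
G01 X179.935 Y68.543 F712
M5
G0 X0.000 Y0.000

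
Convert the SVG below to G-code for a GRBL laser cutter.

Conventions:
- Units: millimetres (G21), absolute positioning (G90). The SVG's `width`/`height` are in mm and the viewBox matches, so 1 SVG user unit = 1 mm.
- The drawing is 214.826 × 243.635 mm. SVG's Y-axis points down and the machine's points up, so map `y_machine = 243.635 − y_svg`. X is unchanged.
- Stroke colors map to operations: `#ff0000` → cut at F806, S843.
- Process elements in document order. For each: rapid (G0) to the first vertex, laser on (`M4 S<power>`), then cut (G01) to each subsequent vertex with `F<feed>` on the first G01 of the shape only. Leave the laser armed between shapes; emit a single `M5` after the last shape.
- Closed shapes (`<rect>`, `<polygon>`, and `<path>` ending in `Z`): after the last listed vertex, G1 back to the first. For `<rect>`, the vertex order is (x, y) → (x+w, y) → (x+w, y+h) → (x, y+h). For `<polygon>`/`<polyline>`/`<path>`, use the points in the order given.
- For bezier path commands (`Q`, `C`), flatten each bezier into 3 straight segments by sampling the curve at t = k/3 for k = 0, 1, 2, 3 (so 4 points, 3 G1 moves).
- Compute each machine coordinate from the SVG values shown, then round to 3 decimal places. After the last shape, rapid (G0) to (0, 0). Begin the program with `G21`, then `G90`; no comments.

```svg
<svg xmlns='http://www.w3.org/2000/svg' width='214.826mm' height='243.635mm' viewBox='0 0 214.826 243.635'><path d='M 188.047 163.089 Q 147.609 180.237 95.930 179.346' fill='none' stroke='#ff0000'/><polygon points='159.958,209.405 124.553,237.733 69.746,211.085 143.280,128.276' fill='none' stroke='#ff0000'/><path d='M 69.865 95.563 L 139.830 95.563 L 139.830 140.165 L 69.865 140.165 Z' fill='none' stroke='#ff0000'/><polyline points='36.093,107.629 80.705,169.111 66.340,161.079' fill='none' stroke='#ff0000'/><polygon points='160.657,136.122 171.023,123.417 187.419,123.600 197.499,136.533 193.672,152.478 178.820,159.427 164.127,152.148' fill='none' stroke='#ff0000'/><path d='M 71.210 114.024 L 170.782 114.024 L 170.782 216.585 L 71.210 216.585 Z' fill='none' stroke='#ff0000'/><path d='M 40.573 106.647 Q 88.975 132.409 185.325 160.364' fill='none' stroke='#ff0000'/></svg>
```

G21
G90
G0 X188.047 Y80.546
M4 S843
G01 X159.839 Y71.118 F806
G01 X129.134 Y65.699
G01 X95.930 Y64.289
G0 X159.958 Y34.230
M4 S843
G01 X124.553 Y5.902 F806
G01 X69.746 Y32.550
G01 X143.280 Y115.359
G01 X159.958 Y34.230
G0 X69.865 Y148.072
M4 S843
G01 X139.830 Y148.072 F806
G01 X139.830 Y103.470
G01 X69.865 Y103.470
G01 X69.865 Y148.072
G0 X36.093 Y136.006
M4 S843
G01 X80.705 Y74.524 F806
G01 X66.340 Y82.556
G0 X160.657 Y107.513
M4 S843
G01 X171.023 Y120.218 F806
G01 X187.419 Y120.035
G01 X197.499 Y107.102
G01 X193.672 Y91.157
G01 X178.820 Y84.208
G01 X164.127 Y91.487
G01 X160.657 Y107.513
G0 X71.210 Y129.611
M4 S843
G01 X170.782 Y129.611 F806
G01 X170.782 Y27.050
G01 X71.210 Y27.050
G01 X71.210 Y129.611
G0 X40.573 Y136.988
M4 S843
G01 X78.169 Y119.570 F806
G01 X126.419 Y101.664
G01 X185.325 Y83.271
M5
G0 X0.000 Y0.000

viewBox `0 0 214.826 243.635` with mm width/height → 1 unit = 1 mm. Flip: y_m = 243.635 − y_svg.

**Shape 1** — `<path>` quadratic bezier, stroke `#ff0000` → cut (S843, F806). Control points (SVG): P0=(188.047,163.089), P1=(147.609,180.237), P2=(95.930,179.346); sampled at t=k/3. Machine vertices: (188.047,80.546) → (159.839,71.118) → (129.134,65.699) → (95.930,64.289). Open path.

**Shape 2** — `<polygon>` closed polygon, stroke `#ff0000` → cut (S843, F806). Machine vertices: (159.958,34.230) → (124.553,5.902) → (69.746,32.550) → (143.280,115.359) → (159.958,34.230). Closed: final G1 returns to the first vertex.

**Shape 3** — `<path>` rectangle, stroke `#ff0000` → cut (S843, F806). Machine vertices: (69.865,148.072) → (139.830,148.072) → (139.830,103.470) → (69.865,103.470) → (69.865,148.072). Closed: final G1 returns to the first vertex.

**Shape 4** — `<polyline>` open polyline, stroke `#ff0000` → cut (S843, F806). Machine vertices: (36.093,136.006) → (80.705,74.524) → (66.340,82.556). Open path.

**Shape 5** — `<polygon>` regular polygon, stroke `#ff0000` → cut (S843, F806). Machine vertices: (160.657,107.513) → (171.023,120.218) → (187.419,120.035) → (197.499,107.102) → (193.672,91.157) → (178.820,84.208) → (164.127,91.487) → (160.657,107.513). Closed: final G1 returns to the first vertex.

**Shape 6** — `<path>` rectangle, stroke `#ff0000` → cut (S843, F806). Machine vertices: (71.210,129.611) → (170.782,129.611) → (170.782,27.050) → (71.210,27.050) → (71.210,129.611). Closed: final G1 returns to the first vertex.

**Shape 7** — `<path>` quadratic bezier, stroke `#ff0000` → cut (S843, F806). Control points (SVG): P0=(40.573,106.647), P1=(88.975,132.409), P2=(185.325,160.364); sampled at t=k/3. Machine vertices: (40.573,136.988) → (78.169,119.570) → (126.419,101.664) → (185.325,83.271). Open path.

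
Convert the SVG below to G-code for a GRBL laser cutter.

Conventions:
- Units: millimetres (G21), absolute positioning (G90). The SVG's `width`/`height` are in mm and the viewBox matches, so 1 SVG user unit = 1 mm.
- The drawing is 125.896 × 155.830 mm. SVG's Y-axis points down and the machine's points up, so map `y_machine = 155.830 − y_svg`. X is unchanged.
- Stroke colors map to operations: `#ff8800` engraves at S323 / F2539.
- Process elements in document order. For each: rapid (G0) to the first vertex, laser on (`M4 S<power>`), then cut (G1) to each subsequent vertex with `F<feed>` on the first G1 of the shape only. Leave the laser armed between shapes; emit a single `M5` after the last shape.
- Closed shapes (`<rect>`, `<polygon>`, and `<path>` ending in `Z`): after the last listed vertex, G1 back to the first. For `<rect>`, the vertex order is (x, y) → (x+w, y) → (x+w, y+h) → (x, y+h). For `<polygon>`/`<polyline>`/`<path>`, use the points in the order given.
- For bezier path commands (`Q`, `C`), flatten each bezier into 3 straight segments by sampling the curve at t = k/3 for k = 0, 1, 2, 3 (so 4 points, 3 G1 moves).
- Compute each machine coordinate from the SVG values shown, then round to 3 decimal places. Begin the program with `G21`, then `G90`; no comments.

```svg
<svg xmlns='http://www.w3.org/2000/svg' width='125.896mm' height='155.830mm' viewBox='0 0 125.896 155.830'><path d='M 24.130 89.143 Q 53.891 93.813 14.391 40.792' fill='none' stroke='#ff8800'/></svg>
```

1 u = 1 mm; y_m = 155.830 − y.

[1] `<path>` quadratic bezier, #ff8800→engrave S323 F2539: (24.130,66.687) → (36.275,69.984) → (33.029,86.101) → (14.391,115.038)

G21
G90
G0 X24.130 Y66.687
M4 S323
G1 X36.275 Y69.984 F2539
G1 X33.029 Y86.101
G1 X14.391 Y115.038
M5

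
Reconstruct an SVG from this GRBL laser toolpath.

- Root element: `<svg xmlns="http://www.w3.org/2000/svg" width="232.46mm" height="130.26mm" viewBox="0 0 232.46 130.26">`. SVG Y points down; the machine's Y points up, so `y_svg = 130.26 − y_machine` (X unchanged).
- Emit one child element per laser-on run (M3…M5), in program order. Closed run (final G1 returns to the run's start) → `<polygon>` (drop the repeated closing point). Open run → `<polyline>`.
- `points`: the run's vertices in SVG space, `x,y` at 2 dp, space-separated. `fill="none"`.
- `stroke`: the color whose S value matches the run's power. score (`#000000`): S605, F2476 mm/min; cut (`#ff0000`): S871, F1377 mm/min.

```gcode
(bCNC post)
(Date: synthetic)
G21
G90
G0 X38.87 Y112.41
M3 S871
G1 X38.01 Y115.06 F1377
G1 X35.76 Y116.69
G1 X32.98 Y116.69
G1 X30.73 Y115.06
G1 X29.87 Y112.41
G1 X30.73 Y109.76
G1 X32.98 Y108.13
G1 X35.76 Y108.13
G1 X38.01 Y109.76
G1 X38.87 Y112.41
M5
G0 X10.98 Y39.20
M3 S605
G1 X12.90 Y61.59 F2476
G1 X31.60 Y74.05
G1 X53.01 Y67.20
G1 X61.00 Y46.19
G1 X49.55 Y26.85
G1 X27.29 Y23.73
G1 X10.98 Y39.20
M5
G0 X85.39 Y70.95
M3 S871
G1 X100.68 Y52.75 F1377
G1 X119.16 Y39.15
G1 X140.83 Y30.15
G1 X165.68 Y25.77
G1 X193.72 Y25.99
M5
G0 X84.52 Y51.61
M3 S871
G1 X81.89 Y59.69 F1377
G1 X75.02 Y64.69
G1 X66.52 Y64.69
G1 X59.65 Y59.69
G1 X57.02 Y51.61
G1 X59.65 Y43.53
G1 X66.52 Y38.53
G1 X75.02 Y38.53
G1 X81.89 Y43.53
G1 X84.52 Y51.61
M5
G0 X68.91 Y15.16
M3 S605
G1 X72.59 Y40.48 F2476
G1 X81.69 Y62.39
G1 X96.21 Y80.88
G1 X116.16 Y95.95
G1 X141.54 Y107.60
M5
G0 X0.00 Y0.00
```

<svg xmlns="http://www.w3.org/2000/svg" width="232.46mm" height="130.26mm" viewBox="0 0 232.46 130.26">
  <polygon points="38.87,17.85 38.01,15.20 35.76,13.57 32.98,13.57 30.73,15.20 29.87,17.85 30.73,20.50 32.98,22.13 35.76,22.13 38.01,20.50" fill="none" stroke="#ff0000"/>
  <polygon points="10.98,91.06 12.90,68.67 31.60,56.21 53.01,63.06 61.00,84.07 49.55,103.41 27.29,106.53" fill="none" stroke="#000000"/>
  <polyline points="85.39,59.31 100.68,77.51 119.16,91.11 140.83,100.11 165.68,104.49 193.72,104.27" fill="none" stroke="#ff0000"/>
  <polygon points="84.52,78.65 81.89,70.57 75.02,65.57 66.52,65.57 59.65,70.57 57.02,78.65 59.65,86.73 66.52,91.73 75.02,91.73 81.89,86.73" fill="none" stroke="#ff0000"/>
  <polyline points="68.91,115.10 72.59,89.78 81.69,67.87 96.21,49.38 116.16,34.31 141.54,22.66" fill="none" stroke="#000000"/>
</svg>

Machine Y-up, SVG Y-down with viewBox height 130.26, so y_svg = 130.26 − y_machine; X carries over.

Run 1: power S871 maps to stroke `#ff0000` (cut). The run returns to its start, so emit a `<polygon>` with points (Y-flipped): 38.87,17.85 38.01,15.20 35.76,13.57 32.98,13.57 30.73,15.20 29.87,17.85 30.73,20.50 32.98,22.13 35.76,22.13 38.01,20.50.

Run 2: power S605 maps to stroke `#000000` (score). The run returns to its start, so emit a `<polygon>` with points (Y-flipped): 10.98,91.06 12.90,68.67 31.60,56.21 53.01,63.06 61.00,84.07 49.55,103.41 27.29,106.53.

Run 3: the run's S871 means `#ff0000` (cut). The run is open, so emit a `<polyline>` with points (Y-flipped): 85.39,59.31 100.68,77.51 119.16,91.11 140.83,100.11 165.68,104.49 193.72,104.27.

Run 4: power S871 maps to stroke `#ff0000` (cut). The run returns to its start, so emit a `<polygon>` with points (Y-flipped): 84.52,78.65 81.89,70.57 75.02,65.57 66.52,65.57 59.65,70.57 57.02,78.65 59.65,86.73 66.52,91.73 75.02,91.73 81.89,86.73.

Run 5: S605 ⇒ score layer `#000000`. The run is open, so emit a `<polyline>` with points (Y-flipped): 68.91,115.10 72.59,89.78 81.69,67.87 96.21,49.38 116.16,34.31 141.54,22.66.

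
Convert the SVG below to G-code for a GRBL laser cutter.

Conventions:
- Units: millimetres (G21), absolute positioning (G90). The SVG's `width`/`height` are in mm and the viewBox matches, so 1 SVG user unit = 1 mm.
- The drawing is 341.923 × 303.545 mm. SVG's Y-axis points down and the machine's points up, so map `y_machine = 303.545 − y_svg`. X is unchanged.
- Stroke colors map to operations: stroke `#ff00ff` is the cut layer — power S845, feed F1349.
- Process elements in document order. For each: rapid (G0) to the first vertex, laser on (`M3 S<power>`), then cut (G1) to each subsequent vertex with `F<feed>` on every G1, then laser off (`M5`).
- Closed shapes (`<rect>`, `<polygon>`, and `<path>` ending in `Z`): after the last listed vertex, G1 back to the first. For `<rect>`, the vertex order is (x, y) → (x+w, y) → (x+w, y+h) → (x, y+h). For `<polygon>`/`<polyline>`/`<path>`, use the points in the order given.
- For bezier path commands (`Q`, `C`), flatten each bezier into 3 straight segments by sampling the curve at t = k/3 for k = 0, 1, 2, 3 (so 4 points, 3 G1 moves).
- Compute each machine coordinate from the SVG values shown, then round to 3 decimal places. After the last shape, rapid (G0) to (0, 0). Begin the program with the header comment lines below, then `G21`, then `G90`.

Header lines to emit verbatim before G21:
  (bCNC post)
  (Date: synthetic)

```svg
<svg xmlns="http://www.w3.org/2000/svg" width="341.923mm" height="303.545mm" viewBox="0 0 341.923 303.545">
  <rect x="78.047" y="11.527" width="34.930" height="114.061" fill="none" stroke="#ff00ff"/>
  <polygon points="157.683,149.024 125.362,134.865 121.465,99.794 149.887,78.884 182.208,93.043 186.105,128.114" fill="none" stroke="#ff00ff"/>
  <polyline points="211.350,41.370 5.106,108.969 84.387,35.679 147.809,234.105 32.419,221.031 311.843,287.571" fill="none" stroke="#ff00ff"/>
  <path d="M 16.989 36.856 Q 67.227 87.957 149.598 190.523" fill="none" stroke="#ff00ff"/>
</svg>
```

viewBox `0 0 341.923 303.545` with mm width/height → 1 unit = 1 mm. Flip: y_m = 303.545 − y_svg.

**Shape 1** — `<rect>` rectangle, stroke `#ff00ff` → cut (S845, F1349). Machine vertices: (78.047,292.018) → (112.977,292.018) → (112.977,177.957) → (78.047,177.957) → (78.047,292.018). Closed: final G1 returns to the first vertex.

**Shape 2** — `<polygon>` regular polygon, stroke `#ff00ff` → cut (S845, F1349). Machine vertices: (157.683,154.521) → (125.362,168.680) → (121.465,203.751) → (149.887,224.661) → (182.208,210.502) → (186.105,175.431) → (157.683,154.521). Closed: final G1 returns to the first vertex.

**Shape 3** — `<polyline>` open polyline, stroke `#ff00ff` → cut (S845, F1349). Machine vertices: (211.350,262.175) → (5.106,194.576) → (84.387,267.866) → (147.809,69.440) → (32.419,82.514) → (311.843,15.974). Open path.

**Shape 4** — `<path>` quadratic bezier, stroke `#ff00ff` → cut (S845, F1349). Control points (SVG): P0=(16.989,36.856), P1=(67.227,87.957), P2=(149.598,190.523); sampled at t=k/3. Machine vertices: (16.989,266.689) → (54.051,226.903) → (98.254,175.681) → (149.598,113.022). Open path.

(bCNC post)
(Date: synthetic)
G21
G90
G0 X78.047 Y292.018
M3 S845
G1 X112.977 Y292.018 F1349
G1 X112.977 Y177.957 F1349
G1 X78.047 Y177.957 F1349
G1 X78.047 Y292.018 F1349
M5
G0 X157.683 Y154.521
M3 S845
G1 X125.362 Y168.680 F1349
G1 X121.465 Y203.751 F1349
G1 X149.887 Y224.661 F1349
G1 X182.208 Y210.502 F1349
G1 X186.105 Y175.431 F1349
G1 X157.683 Y154.521 F1349
M5
G0 X211.350 Y262.175
M3 S845
G1 X5.106 Y194.576 F1349
G1 X84.387 Y267.866 F1349
G1 X147.809 Y69.440 F1349
G1 X32.419 Y82.514 F1349
G1 X311.843 Y15.974 F1349
M5
G0 X16.989 Y266.689
M3 S845
G1 X54.051 Y226.903 F1349
G1 X98.254 Y175.681 F1349
G1 X149.598 Y113.022 F1349
M5
G0 X0.000 Y0.000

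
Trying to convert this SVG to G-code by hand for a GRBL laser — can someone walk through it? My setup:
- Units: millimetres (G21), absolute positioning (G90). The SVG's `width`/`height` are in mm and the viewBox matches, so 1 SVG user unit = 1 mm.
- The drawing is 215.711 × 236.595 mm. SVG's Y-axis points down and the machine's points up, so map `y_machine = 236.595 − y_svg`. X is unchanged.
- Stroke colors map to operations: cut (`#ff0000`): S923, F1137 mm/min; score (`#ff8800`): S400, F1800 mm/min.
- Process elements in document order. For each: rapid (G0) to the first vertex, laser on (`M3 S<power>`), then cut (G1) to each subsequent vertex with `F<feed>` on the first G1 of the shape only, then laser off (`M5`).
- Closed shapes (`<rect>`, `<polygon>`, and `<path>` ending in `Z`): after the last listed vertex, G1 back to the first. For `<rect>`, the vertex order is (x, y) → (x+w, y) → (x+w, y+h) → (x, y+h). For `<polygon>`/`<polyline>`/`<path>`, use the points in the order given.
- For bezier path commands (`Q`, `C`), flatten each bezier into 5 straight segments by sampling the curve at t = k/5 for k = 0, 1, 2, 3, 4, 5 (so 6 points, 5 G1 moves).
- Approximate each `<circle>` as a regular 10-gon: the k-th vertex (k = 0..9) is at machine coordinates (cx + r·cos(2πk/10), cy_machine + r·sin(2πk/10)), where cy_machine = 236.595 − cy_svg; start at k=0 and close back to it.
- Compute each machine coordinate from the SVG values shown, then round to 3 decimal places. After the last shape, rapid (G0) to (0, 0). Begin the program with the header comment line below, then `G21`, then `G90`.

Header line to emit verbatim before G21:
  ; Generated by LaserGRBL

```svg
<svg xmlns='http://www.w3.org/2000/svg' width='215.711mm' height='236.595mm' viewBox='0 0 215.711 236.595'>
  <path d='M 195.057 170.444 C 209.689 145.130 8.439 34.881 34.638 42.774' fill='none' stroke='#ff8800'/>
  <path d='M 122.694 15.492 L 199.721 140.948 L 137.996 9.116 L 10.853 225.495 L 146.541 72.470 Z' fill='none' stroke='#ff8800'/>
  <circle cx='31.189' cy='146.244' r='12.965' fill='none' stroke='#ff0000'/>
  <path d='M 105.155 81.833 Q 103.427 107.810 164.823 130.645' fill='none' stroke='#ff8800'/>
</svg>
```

; Generated by LaserGRBL
G21
G90
G0 X195.057 Y66.151
M3 S400
G1 X181.477 Y89.907 F1800
G1 X137.365 Y124.300
G1 X84.002 Y159.581
G1 X42.666 Y186.004
G1 X34.638 Y193.821
M5
G0 X122.694 Y221.103
M3 S400
G1 X199.721 Y95.647 F1800
G1 X137.996 Y227.479
G1 X10.853 Y11.100
G1 X146.541 Y164.125
G1 X122.694 Y221.103
M5
G0 X44.154 Y90.351
M3 S923
G1 X41.678 Y97.972 F1137
G1 X35.195 Y102.681
G1 X27.183 Y102.681
G1 X20.700 Y97.972
G1 X18.224 Y90.351
G1 X20.700 Y82.730
G1 X27.183 Y78.021
G1 X35.195 Y78.021
G1 X41.678 Y82.730
G1 X44.154 Y90.351
M5
G0 X105.155 Y154.762
M3 S400
G1 X106.989 Y144.497 F1800
G1 X113.872 Y134.483
G1 X125.806 Y124.721
G1 X142.790 Y115.210
G1 X164.823 Y105.950
M5
G0 X0.000 Y0.000

1 u = 1 mm; y_m = 236.595 − y.

[1] `<path>` cubic bezier, #ff8800→score S400 F1800: (195.057,66.151) → (181.477,89.907) → (137.365,124.300) → (84.002,159.581) → (42.666,186.004) → (34.638,193.821)

[2] `<path>` closed polygon, #ff8800→score S400 F1800: (122.694,221.103) → (199.721,95.647) → (137.996,227.479) → (10.853,11.100) → (146.541,164.125) → (122.694,221.103) (closed)

[3] `<circle>` circle, #ff0000→cut S923 F1137: (44.154,90.351) → (41.678,97.972) → (35.195,102.681) → (27.183,102.681) → (20.700,97.972) → (18.224,90.351) → (20.700,82.730) → (27.183,78.021) → (35.195,78.021) → (41.678,82.730) → (44.154,90.351) (closed)

[4] `<path>` quadratic bezier, #ff8800→score S400 F1800: (105.155,154.762) → (106.989,144.497) → (113.872,134.483) → (125.806,124.721) → (142.790,115.210) → (164.823,105.950)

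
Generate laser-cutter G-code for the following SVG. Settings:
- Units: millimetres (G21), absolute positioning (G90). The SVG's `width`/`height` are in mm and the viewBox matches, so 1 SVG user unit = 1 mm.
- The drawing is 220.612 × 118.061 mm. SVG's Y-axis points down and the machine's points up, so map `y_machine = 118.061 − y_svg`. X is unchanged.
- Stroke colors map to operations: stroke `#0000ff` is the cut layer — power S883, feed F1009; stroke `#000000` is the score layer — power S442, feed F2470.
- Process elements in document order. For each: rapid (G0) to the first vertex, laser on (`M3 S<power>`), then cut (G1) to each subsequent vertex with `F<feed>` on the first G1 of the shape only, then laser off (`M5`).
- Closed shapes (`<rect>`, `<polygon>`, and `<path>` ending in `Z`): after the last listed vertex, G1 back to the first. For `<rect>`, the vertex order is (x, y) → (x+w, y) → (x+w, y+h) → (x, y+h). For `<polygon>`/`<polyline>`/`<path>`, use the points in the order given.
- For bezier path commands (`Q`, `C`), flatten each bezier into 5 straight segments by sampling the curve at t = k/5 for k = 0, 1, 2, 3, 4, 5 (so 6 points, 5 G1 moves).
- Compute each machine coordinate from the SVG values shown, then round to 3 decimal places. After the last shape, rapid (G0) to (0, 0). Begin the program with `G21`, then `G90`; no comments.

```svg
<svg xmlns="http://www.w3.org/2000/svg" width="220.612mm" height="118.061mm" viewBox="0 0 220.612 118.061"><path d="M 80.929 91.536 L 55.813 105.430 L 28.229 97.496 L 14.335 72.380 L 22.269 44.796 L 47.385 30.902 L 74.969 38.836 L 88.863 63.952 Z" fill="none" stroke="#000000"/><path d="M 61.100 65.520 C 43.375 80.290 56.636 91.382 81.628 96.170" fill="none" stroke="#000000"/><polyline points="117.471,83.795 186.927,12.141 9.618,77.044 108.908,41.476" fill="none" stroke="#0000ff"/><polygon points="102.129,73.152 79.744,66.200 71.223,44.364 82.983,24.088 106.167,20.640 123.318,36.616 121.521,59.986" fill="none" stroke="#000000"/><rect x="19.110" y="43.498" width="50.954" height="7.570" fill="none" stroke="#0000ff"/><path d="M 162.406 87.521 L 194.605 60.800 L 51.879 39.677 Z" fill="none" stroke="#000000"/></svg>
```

viewBox `0 0 220.612 118.061` with mm width/height → 1 unit = 1 mm. Flip: y_m = 118.061 − y_svg.

**Shape 1** — `<path>` regular polygon, stroke `#000000` → score (S442, F2470). Machine vertices: (80.929,26.525) → (55.813,12.631) → (28.229,20.565) → (14.335,45.681) → (22.269,73.265) → (47.385,87.159) → (74.969,79.225) → (88.863,54.109) → (80.929,26.525). Closed: final G1 returns to the first vertex.

**Shape 2** — `<path>` cubic bezier, stroke `#000000` → score (S442, F2470). Control points (SVG): P0=(61.100,65.520), P1=(43.375,80.290), P2=(56.636,91.382), P3=(81.628,96.170); sampled at t=k/5. Machine vertices: (61.100,52.541) → (54.029,44.141) → (53.471,36.751) → (58.501,30.494) → (68.195,25.499) → (81.628,21.891). Open path.

**Shape 3** — `<polyline>` open polyline, stroke `#0000ff` → cut (S883, F1009). Machine vertices: (117.471,34.266) → (186.927,105.920) → (9.618,41.017) → (108.908,76.585). Open path.

**Shape 4** — `<polygon>` regular polygon, stroke `#000000` → score (S442, F2470). Machine vertices: (102.129,44.909) → (79.744,51.861) → (71.223,73.697) → (82.983,93.973) → (106.167,97.421) → (123.318,81.445) → (121.521,58.075) → (102.129,44.909). Closed: final G1 returns to the first vertex.

**Shape 5** — `<rect>` rectangle, stroke `#0000ff` → cut (S883, F1009). Machine vertices: (19.110,74.563) → (70.064,74.563) → (70.064,66.993) → (19.110,66.993) → (19.110,74.563). Closed: final G1 returns to the first vertex.

**Shape 6** — `<path>` closed polygon, stroke `#000000` → score (S442, F2470). Machine vertices: (162.406,30.540) → (194.605,57.261) → (51.879,78.384) → (162.406,30.540). Closed: final G1 returns to the first vertex.

G21
G90
G0 X80.929 Y26.525
M3 S442
G1 X55.813 Y12.631 F2470
G1 X28.229 Y20.565
G1 X14.335 Y45.681
G1 X22.269 Y73.265
G1 X47.385 Y87.159
G1 X74.969 Y79.225
G1 X88.863 Y54.109
G1 X80.929 Y26.525
M5
G0 X61.100 Y52.541
M3 S442
G1 X54.029 Y44.141 F2470
G1 X53.471 Y36.751
G1 X58.501 Y30.494
G1 X68.195 Y25.499
G1 X81.628 Y21.891
M5
G0 X117.471 Y34.266
M3 S883
G1 X186.927 Y105.920 F1009
G1 X9.618 Y41.017
G1 X108.908 Y76.585
M5
G0 X102.129 Y44.909
M3 S442
G1 X79.744 Y51.861 F2470
G1 X71.223 Y73.697
G1 X82.983 Y93.973
G1 X106.167 Y97.421
G1 X123.318 Y81.445
G1 X121.521 Y58.075
G1 X102.129 Y44.909
M5
G0 X19.110 Y74.563
M3 S883
G1 X70.064 Y74.563 F1009
G1 X70.064 Y66.993
G1 X19.110 Y66.993
G1 X19.110 Y74.563
M5
G0 X162.406 Y30.540
M3 S442
G1 X194.605 Y57.261 F2470
G1 X51.879 Y78.384
G1 X162.406 Y30.540
M5
G0 X0.000 Y0.000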